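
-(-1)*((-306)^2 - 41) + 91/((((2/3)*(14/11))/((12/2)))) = 188477/2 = 94238.50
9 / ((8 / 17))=153 / 8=19.12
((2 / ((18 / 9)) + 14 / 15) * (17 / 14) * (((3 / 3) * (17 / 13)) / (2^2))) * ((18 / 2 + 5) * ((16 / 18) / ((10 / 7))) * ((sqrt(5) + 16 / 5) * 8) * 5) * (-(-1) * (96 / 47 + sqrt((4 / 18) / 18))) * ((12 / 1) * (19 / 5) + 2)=101760492848 * sqrt(5) / 3711825 + 1628167885568 / 18559125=149030.99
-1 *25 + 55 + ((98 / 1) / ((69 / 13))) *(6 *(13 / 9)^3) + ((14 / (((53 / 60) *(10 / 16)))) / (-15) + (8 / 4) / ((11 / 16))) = 365.09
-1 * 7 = -7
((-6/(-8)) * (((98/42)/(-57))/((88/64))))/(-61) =14/38247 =0.00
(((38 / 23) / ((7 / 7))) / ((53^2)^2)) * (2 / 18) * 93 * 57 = 0.00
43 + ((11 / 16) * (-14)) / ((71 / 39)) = 21421 / 568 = 37.71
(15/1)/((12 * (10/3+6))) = 15/112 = 0.13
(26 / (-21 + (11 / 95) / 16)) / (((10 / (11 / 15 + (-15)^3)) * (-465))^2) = -5062071344096 / 7761963965625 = -0.65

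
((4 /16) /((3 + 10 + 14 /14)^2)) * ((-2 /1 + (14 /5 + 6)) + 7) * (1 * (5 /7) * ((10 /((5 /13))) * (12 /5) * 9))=24219 /3430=7.06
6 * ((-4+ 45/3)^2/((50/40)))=2904/5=580.80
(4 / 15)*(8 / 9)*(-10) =-64 / 27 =-2.37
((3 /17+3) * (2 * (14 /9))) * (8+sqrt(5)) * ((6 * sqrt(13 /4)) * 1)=504 * sqrt(13) * (sqrt(5)+8) /17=1094.17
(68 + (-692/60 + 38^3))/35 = 1569.38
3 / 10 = 0.30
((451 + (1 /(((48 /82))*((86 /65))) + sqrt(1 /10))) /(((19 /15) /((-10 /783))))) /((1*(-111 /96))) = 160*sqrt(10) /183483 + 93352900 /23669307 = 3.95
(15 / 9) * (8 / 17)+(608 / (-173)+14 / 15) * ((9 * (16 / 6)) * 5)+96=-1878856 / 8823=-212.95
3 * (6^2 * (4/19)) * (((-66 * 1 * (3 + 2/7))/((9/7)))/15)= -24288/95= -255.66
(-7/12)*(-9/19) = 21/76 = 0.28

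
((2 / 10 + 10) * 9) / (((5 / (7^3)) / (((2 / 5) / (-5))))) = -314874 / 625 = -503.80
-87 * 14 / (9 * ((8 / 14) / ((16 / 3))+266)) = -11368 / 22353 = -0.51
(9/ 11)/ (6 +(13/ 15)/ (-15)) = 2025/ 14707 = 0.14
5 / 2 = 2.50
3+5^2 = 28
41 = 41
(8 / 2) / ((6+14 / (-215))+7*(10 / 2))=860 / 8801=0.10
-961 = -961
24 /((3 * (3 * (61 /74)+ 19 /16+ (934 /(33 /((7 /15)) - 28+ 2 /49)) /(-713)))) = 7074328960 /3209830273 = 2.20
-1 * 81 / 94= -81 / 94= -0.86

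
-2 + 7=5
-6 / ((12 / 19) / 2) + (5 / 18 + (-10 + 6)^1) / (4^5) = -19.00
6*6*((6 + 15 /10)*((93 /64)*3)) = 37665 /32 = 1177.03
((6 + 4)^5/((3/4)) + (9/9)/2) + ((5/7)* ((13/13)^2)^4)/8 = 22400099/168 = 133333.92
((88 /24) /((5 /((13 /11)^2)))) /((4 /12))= 169 /55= 3.07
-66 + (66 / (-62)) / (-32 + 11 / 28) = -603262 / 9145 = -65.97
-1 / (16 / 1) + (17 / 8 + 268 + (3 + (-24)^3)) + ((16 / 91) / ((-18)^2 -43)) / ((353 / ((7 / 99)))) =-27678904489409 / 2042582256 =-13550.94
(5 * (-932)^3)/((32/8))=-1011946960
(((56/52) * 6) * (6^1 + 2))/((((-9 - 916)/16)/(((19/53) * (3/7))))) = -87552/637325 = -0.14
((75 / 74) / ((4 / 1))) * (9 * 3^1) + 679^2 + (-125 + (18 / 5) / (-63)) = 4775160043 / 10360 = 460922.78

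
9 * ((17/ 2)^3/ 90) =4913/ 80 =61.41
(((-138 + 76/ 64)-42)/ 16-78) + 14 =-19245/ 256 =-75.18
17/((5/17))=289/5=57.80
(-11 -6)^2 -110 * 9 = -701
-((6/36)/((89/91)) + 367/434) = -58868/57939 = -1.02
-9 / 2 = -4.50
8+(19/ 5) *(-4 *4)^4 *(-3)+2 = -3735502/ 5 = -747100.40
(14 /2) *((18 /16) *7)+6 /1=489 /8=61.12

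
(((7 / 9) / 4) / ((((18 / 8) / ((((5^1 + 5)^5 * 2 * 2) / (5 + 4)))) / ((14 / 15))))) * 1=7840000 / 2187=3584.82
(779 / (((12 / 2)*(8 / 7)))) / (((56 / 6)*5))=2.43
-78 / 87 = -26 / 29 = -0.90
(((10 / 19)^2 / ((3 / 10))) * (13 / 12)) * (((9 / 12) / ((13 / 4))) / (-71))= -250 / 76893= -0.00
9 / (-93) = -3 / 31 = -0.10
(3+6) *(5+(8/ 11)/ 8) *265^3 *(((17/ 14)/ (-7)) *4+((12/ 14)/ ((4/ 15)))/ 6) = -10384170750/ 77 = -134859360.39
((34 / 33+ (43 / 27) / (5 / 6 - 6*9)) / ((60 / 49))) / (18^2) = 17591 / 6976530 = 0.00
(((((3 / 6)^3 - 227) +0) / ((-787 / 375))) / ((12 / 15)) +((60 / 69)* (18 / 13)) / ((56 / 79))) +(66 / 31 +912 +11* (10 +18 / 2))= 2058788331599 / 1634013472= 1259.96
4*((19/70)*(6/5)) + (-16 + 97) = 14403/175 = 82.30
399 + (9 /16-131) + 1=4313 /16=269.56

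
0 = 0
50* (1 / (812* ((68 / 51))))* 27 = 2025 / 1624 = 1.25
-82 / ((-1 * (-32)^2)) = 41 / 512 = 0.08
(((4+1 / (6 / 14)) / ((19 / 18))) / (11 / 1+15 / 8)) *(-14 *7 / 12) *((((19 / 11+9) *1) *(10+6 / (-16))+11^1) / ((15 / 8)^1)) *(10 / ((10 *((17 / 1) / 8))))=-2866304 / 26265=-109.13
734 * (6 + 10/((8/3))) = 14313/2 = 7156.50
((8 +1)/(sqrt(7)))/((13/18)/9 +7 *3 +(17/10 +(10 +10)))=3645 *sqrt(7)/121282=0.08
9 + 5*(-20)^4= 800009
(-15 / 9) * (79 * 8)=-3160 / 3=-1053.33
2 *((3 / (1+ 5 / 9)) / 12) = 9 / 28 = 0.32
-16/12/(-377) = 4/1131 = 0.00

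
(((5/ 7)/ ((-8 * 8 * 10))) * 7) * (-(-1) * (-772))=193/ 32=6.03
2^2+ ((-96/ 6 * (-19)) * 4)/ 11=1260/ 11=114.55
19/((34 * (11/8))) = 76/187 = 0.41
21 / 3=7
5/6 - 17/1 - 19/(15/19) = -1207/30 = -40.23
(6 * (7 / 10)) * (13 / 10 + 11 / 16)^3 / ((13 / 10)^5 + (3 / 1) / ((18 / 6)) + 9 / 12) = 422066295 / 69925504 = 6.04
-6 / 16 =-3 / 8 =-0.38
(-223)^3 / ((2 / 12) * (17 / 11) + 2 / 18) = -2195734266 / 73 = -30078551.59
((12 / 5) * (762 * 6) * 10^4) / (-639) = -12192000 / 71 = -171718.31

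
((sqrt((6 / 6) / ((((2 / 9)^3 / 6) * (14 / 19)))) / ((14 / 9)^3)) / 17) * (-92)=-452709 * sqrt(798) / 326536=-39.16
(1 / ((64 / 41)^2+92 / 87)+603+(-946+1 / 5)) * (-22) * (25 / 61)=3088.24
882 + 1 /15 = 13231 /15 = 882.07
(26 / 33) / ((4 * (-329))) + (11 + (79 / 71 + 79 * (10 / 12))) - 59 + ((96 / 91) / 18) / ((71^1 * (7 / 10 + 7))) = 442990901 / 23382359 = 18.95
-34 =-34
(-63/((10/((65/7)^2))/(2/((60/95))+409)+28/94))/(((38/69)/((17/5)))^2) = -243246843074079/30203555960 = -8053.58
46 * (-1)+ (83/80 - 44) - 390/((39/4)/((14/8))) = -12717/80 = -158.96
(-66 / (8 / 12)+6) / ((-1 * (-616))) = -93 / 616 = -0.15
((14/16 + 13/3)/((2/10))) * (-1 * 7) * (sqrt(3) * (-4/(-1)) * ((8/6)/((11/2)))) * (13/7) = -32500 * sqrt(3)/99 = -568.60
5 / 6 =0.83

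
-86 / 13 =-6.62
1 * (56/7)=8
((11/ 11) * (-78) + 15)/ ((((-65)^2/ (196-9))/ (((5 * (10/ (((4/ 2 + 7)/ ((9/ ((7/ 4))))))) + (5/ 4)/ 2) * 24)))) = -1651023/ 845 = -1953.87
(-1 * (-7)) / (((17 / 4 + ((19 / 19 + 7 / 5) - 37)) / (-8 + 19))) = -1540 / 607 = -2.54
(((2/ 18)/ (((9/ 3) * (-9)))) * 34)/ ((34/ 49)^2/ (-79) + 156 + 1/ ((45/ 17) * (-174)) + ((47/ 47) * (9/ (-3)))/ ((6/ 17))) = -0.00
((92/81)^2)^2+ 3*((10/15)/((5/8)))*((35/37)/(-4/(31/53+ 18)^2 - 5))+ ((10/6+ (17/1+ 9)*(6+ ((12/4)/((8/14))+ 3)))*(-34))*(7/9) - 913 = -10753.68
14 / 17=0.82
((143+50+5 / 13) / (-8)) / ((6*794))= -419 / 82576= -0.01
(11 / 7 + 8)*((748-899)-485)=-42612 / 7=-6087.43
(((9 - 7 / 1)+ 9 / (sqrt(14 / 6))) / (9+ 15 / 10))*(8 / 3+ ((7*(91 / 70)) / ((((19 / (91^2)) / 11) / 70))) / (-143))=-2434310*sqrt(21) / 931 - 4868620 / 1197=-16049.53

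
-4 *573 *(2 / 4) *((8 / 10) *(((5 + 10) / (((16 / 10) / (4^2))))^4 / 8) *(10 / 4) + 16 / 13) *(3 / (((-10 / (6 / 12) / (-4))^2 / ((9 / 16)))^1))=-6363657483759 / 650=-9790242282.71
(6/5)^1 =6/5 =1.20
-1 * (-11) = 11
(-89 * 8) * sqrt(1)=-712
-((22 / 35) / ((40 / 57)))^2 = -393129 / 490000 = -0.80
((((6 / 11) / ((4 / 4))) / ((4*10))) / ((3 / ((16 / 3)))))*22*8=64 / 15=4.27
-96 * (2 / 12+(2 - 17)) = 1424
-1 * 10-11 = -21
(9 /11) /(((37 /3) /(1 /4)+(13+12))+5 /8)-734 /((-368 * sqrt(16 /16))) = 7302307 /3641176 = 2.01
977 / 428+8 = 4401 / 428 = 10.28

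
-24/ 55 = -0.44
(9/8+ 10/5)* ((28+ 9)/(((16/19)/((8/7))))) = 17575/112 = 156.92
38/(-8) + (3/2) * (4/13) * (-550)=-13447/52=-258.60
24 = 24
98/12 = 49/6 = 8.17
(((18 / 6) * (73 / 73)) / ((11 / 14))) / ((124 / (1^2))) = 21 / 682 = 0.03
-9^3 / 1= -729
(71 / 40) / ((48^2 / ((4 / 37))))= 71 / 852480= 0.00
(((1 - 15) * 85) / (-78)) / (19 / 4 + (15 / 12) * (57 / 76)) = 1360 / 507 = 2.68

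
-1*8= -8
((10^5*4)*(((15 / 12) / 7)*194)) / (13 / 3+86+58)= 58200000 / 623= 93418.94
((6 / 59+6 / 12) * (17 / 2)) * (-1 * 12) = -61.37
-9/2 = -4.50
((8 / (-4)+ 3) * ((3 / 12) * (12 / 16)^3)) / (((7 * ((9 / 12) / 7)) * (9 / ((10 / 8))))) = 5 / 256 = 0.02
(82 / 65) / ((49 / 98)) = 164 / 65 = 2.52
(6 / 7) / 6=1 / 7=0.14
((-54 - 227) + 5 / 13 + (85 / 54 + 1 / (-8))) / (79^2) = -0.04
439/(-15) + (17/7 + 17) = -1033/105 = -9.84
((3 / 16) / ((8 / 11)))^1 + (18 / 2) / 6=1.76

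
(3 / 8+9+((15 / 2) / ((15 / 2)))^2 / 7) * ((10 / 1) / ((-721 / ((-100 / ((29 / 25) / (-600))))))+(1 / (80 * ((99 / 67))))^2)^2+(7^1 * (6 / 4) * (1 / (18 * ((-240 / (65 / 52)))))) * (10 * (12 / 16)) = 471856959404318947631640854943533 / 96328606681902994882560000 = 4898409.47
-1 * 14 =-14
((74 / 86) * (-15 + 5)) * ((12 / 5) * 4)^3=-8183808 / 1075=-7612.84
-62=-62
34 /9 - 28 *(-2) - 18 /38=10141 /171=59.30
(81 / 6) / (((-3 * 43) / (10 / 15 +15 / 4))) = -159 / 344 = -0.46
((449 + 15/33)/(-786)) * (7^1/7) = -824/1441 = -0.57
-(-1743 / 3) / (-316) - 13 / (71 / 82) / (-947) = -38727841 / 21246892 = -1.82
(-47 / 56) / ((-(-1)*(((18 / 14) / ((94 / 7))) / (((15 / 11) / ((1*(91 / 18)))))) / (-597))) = 19781595 / 14014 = 1411.56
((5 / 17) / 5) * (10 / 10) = 1 / 17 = 0.06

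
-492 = -492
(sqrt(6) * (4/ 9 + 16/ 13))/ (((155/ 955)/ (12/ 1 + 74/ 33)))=17594920 * sqrt(6)/ 119691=360.08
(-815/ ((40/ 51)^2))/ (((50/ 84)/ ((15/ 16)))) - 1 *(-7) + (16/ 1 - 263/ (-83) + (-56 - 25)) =-2275155327/ 1062400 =-2141.52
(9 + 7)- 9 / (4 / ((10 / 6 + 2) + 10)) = -59 / 4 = -14.75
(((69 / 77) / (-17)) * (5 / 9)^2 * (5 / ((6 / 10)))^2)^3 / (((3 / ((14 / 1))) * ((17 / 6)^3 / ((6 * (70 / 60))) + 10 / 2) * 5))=-0.16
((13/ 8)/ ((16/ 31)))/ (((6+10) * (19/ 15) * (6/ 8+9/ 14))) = 1085/ 9728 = 0.11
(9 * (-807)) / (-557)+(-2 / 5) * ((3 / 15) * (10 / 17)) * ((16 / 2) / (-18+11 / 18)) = 193552947 / 14818985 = 13.06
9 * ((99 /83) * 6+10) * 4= 51264 /83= 617.64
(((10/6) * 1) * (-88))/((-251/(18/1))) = 2640/251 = 10.52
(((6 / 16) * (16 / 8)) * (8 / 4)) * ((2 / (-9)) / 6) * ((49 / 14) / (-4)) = 0.05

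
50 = 50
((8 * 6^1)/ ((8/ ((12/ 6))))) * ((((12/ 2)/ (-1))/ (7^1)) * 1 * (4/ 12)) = -24/ 7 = -3.43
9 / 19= 0.47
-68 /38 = -34 /19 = -1.79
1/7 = 0.14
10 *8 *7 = 560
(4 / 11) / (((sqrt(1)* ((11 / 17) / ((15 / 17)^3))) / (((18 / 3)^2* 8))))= 3888000 / 34969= 111.18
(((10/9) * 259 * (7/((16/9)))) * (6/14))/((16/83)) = 322455/128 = 2519.18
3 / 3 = 1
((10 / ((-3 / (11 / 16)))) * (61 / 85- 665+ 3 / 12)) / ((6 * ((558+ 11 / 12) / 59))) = 48841793 / 1824304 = 26.77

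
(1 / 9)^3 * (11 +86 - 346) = -83 / 243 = -0.34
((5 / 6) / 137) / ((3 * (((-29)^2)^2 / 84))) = 70 / 290692491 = 0.00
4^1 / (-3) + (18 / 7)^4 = 305324 / 7203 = 42.39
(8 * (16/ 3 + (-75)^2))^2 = 18259576384/ 9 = 2028841820.44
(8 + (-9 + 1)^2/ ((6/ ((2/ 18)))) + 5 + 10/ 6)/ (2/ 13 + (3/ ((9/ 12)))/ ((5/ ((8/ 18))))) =13910/ 447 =31.12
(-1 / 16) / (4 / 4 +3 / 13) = -13 / 256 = -0.05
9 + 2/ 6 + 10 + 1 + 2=67/ 3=22.33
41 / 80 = 0.51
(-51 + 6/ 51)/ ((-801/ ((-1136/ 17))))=-982640/ 231489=-4.24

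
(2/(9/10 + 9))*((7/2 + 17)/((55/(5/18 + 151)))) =111643/9801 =11.39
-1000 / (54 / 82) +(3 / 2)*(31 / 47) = -3851489 / 2538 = -1517.53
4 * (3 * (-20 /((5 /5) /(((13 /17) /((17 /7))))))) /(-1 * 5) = 15.11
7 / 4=1.75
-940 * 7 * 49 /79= -4081.27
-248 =-248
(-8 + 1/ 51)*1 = -407/ 51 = -7.98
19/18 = 1.06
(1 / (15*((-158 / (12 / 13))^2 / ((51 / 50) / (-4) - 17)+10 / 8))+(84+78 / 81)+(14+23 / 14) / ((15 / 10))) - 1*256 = -31992736723243 / 199197027225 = -160.61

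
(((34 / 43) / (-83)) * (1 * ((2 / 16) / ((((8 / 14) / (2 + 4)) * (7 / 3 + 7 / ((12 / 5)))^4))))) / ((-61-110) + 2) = 544 / 5585874021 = 0.00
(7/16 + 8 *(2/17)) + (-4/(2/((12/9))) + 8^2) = 51173/816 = 62.71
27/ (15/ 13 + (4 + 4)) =351/ 119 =2.95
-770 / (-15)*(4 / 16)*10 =385 / 3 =128.33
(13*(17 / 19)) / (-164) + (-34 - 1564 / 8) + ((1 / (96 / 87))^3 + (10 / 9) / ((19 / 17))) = -52341424465 / 229736448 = -227.83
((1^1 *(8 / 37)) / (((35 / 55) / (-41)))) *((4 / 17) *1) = -14432 / 4403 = -3.28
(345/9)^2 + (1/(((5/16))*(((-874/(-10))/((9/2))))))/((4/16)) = 5781917/3933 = 1470.10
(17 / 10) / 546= 17 / 5460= 0.00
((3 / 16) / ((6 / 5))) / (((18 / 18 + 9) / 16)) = 1 / 4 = 0.25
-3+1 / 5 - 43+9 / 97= -22168 / 485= -45.71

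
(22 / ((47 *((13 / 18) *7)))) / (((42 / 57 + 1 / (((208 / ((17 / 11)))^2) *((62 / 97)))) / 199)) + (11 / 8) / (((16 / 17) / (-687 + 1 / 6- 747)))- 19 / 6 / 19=-2376786701611634131 / 1148258812608768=-2069.91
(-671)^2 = 450241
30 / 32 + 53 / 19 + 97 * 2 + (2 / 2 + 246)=135197 / 304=444.73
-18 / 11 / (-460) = 0.00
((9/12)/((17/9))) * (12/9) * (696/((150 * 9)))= 116/425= 0.27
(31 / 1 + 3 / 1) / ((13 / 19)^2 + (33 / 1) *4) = 722 / 2813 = 0.26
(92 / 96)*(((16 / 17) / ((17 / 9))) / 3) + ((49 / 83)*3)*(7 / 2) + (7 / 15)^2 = 70979551 / 10794150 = 6.58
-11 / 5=-2.20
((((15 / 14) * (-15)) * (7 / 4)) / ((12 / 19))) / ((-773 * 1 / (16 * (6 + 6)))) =8550 / 773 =11.06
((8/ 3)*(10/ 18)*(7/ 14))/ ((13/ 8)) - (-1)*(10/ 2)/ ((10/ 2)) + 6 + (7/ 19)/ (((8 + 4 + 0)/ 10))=103541/ 13338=7.76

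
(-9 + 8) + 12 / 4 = 2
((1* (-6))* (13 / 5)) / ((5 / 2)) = -156 / 25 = -6.24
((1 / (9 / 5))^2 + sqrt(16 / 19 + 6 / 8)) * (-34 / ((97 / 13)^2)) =-31603 * sqrt(19) / 178771-143650 / 762129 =-0.96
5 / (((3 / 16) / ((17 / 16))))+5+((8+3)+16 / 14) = 955 / 21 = 45.48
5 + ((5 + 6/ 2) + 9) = 22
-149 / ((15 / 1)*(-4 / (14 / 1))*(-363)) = -1043 / 10890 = -0.10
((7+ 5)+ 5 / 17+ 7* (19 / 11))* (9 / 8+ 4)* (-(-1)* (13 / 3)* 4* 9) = 3645720 / 187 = 19495.83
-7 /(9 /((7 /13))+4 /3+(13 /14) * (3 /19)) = -5586 /14519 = -0.38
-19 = -19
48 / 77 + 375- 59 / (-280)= 165367 / 440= 375.83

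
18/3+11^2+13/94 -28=9319/94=99.14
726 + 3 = 729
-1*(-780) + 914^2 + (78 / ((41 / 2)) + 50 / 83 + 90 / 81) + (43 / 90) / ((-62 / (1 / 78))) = 1238486608616711 / 1481121720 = 836181.52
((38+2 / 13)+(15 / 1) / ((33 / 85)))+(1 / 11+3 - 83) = -446 / 143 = -3.12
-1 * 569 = -569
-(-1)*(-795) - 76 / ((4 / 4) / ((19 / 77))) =-62659 / 77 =-813.75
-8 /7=-1.14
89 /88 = 1.01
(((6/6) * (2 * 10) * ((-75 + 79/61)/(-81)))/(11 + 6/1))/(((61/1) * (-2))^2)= 22480/312552837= 0.00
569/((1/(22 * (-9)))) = -112662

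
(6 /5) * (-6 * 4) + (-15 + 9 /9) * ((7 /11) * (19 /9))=-23566 /495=-47.61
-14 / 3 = -4.67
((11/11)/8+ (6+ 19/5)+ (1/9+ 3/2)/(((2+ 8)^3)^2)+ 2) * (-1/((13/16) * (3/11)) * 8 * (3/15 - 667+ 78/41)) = 321834233080976/1124296875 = 286253.78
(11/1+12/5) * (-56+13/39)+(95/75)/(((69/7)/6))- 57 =-276746/345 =-802.16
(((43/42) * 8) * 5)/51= 860/1071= 0.80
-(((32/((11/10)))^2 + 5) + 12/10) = -515751/605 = -852.48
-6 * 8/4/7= -12/7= -1.71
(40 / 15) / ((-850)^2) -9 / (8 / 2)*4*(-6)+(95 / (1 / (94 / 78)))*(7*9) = 7266.69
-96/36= -8/3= -2.67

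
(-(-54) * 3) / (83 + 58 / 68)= 5508 / 2851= 1.93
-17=-17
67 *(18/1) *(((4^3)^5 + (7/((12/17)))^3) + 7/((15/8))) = 621568233766537/480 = 1294933820346.95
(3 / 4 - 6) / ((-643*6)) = 7 / 5144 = 0.00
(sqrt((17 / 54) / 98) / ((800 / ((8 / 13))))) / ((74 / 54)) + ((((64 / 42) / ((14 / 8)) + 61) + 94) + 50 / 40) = 3 * sqrt(51) / 673400 + 92387 / 588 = 157.12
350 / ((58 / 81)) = 14175 / 29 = 488.79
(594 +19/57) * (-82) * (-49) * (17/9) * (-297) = -1339685578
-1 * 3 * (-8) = 24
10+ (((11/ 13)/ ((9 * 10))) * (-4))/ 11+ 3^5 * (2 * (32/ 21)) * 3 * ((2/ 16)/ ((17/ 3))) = 4107632/ 69615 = 59.00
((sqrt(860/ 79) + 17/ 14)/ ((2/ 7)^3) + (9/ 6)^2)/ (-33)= -343 * sqrt(16985)/ 10428 - 79/ 48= -5.93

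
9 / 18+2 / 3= 7 / 6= 1.17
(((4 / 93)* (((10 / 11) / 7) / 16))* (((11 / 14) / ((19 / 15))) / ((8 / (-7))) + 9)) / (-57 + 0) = -4285 / 82723872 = -0.00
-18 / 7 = -2.57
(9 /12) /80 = 3 /320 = 0.01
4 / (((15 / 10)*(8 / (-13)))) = -13 / 3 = -4.33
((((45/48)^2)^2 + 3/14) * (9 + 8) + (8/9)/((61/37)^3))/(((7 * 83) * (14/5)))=79532878657975/7622793468444672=0.01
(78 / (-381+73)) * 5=-195 / 154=-1.27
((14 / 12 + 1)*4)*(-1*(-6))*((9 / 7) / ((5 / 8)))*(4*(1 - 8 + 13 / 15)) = -2624.37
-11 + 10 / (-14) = -82 / 7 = -11.71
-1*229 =-229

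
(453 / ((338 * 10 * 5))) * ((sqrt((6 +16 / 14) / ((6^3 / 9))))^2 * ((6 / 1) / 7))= 453 / 66248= 0.01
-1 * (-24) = 24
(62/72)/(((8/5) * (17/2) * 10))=31/4896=0.01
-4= -4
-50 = -50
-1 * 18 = -18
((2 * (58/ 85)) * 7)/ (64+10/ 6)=2436/ 16745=0.15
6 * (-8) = -48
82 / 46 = 41 / 23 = 1.78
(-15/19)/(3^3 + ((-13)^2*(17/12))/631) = -113580/3939023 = -0.03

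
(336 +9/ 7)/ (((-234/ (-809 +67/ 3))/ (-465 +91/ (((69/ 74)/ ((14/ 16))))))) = -430432.29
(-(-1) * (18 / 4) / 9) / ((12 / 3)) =1 / 8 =0.12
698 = 698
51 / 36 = 17 / 12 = 1.42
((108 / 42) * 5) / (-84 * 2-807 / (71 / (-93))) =2130 / 147287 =0.01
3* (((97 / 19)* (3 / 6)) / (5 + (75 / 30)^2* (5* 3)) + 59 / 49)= 3.69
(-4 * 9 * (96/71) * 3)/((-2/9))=657.13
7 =7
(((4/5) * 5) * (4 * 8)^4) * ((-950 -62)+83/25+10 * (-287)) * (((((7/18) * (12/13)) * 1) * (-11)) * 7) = 33725567991808/75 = 449674239890.77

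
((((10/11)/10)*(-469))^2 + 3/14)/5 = 3079817/8470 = 363.61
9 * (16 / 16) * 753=6777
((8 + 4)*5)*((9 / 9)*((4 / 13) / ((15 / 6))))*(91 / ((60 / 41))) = 2296 / 5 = 459.20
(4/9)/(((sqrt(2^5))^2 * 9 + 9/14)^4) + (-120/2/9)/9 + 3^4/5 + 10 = 305501733710025839/11999631670279245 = 25.46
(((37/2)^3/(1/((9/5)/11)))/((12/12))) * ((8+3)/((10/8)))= 455877/50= 9117.54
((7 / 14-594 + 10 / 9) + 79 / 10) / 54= -13151 / 1215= -10.82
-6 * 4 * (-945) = 22680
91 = 91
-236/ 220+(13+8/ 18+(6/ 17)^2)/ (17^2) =-42408536/ 41342895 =-1.03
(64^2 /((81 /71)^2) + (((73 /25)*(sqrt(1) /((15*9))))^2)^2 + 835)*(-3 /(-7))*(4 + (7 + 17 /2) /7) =7491558286422516682 /706396728515625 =10605.31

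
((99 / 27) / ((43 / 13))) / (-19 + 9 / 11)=-0.06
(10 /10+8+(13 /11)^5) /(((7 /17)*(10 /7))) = 19.22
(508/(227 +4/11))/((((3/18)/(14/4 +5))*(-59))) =-284988/147559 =-1.93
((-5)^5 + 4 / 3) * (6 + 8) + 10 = -43721.33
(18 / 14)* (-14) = -18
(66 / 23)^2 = 4356 / 529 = 8.23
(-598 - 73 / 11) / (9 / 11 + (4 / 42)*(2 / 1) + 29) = -139671 / 6932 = -20.15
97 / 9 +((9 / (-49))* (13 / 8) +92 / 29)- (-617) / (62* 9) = 46805813 / 3171672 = 14.76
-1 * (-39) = 39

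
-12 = -12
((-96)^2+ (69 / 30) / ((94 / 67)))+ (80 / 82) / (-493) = 175137138153 / 19000220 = 9217.64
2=2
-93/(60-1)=-93/59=-1.58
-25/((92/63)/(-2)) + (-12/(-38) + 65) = 87011/874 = 99.55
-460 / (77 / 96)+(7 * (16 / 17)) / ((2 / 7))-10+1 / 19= -560.40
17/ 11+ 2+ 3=72/ 11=6.55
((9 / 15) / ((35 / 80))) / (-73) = -48 / 2555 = -0.02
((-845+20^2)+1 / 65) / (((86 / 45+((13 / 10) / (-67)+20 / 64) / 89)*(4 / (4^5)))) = -6358074605568 / 106849951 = -59504.70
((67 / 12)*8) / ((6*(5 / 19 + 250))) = 1273 / 42795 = 0.03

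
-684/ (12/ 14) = -798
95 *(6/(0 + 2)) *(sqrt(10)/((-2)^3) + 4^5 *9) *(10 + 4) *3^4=2978519040 - 161595 *sqrt(10)/4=2978391287.94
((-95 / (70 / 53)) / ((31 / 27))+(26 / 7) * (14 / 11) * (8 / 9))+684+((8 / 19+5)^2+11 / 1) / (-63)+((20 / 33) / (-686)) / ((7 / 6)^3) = 162907782178399 / 260688771882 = 624.91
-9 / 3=-3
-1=-1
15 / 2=7.50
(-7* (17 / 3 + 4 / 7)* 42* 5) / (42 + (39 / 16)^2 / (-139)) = -2490880 / 11397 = -218.56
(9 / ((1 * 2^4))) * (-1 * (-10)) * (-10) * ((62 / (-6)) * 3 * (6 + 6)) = 20925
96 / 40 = 12 / 5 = 2.40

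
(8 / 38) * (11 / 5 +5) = 144 / 95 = 1.52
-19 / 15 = -1.27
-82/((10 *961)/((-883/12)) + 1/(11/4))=398233/632494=0.63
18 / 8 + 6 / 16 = 2.62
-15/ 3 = -5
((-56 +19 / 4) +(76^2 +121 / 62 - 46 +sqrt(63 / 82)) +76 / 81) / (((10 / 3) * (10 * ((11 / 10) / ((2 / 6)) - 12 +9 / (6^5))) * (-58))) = 0.34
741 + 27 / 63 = 5190 / 7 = 741.43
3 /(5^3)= 3 /125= 0.02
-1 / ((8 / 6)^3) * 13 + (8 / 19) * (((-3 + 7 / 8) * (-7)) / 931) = -885889 / 161728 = -5.48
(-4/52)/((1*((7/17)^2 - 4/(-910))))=-10115/22873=-0.44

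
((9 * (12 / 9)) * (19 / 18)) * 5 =190 / 3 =63.33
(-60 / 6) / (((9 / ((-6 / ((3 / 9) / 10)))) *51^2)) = 200 / 2601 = 0.08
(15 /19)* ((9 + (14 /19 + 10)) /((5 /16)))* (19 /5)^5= 987696 /25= 39507.84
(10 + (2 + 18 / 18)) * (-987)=-12831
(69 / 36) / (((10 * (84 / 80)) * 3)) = 23 / 378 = 0.06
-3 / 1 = -3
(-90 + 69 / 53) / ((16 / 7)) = -32907 / 848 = -38.81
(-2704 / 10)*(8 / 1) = -10816 / 5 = -2163.20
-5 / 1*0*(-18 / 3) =0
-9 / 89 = -0.10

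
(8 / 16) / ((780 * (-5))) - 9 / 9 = -7801 / 7800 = -1.00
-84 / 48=-7 / 4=-1.75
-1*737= -737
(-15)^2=225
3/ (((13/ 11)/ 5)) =165/ 13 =12.69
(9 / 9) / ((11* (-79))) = -1 / 869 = -0.00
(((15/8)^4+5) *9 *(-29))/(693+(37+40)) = -5.88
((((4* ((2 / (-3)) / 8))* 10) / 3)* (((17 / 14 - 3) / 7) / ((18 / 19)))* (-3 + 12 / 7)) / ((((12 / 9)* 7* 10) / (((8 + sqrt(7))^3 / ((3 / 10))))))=-16.58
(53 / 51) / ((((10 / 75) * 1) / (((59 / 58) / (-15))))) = -3127 / 5916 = -0.53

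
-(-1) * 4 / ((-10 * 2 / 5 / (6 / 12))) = -1 / 2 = -0.50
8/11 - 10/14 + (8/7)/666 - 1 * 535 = -13717558/25641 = -534.99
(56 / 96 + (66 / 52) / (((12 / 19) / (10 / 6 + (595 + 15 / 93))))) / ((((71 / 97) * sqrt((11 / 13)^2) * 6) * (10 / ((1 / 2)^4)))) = 375266713 / 185940480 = 2.02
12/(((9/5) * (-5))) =-4/3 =-1.33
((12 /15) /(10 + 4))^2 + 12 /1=14704 /1225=12.00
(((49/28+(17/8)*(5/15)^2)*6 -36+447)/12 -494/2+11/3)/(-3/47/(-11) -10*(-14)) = -15491905/10423152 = -1.49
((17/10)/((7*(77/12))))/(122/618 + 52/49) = 1854/61655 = 0.03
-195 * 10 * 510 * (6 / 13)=-459000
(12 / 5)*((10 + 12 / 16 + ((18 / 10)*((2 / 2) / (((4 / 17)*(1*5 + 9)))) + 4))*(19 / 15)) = 81377 / 1750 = 46.50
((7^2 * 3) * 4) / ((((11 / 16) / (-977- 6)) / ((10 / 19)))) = -92480640 / 209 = -442491.10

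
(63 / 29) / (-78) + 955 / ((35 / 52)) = 7488581 / 5278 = 1418.83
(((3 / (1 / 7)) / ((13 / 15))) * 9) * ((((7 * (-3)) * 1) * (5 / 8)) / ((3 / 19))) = -1885275 / 104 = -18127.64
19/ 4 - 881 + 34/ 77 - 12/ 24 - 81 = -294851/ 308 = -957.31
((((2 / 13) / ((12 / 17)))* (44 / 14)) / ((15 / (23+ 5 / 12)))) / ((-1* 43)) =-52547 / 2113020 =-0.02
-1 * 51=-51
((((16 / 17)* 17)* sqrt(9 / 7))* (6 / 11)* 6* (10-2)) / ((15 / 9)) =285.00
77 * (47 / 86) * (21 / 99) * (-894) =-7980.16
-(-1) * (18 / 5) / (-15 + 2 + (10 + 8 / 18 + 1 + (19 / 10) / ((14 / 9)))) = -4536 / 421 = -10.77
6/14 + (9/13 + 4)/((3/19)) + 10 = 40.15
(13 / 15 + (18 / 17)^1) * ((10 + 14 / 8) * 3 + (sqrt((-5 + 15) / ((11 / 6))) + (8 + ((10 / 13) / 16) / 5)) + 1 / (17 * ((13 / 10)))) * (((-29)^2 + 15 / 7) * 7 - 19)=1925702 * sqrt(165) / 935 + 73718761113 / 150280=516998.44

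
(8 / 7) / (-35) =-8 / 245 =-0.03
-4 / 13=-0.31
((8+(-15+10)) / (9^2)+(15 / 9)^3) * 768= 3584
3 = 3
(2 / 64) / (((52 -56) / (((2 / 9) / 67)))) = -1 / 38592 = -0.00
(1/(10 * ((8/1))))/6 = 1/480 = 0.00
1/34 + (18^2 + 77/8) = 45377/136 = 333.65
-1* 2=-2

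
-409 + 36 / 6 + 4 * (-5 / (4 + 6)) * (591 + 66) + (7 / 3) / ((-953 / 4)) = -4908931 / 2859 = -1717.01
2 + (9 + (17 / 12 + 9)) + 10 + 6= 449 / 12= 37.42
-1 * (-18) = 18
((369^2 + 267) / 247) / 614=0.90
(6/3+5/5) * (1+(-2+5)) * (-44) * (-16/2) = 4224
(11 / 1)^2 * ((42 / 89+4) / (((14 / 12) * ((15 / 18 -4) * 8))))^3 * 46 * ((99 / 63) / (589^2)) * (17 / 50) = -2989796095678491 / 100691678643969702275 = -0.00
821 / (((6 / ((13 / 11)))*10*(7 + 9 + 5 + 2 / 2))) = 10673 / 14520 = 0.74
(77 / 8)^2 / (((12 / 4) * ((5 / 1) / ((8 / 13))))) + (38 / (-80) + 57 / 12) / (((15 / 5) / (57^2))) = 903557 / 195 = 4633.63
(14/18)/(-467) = -7/4203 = -0.00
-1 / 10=-0.10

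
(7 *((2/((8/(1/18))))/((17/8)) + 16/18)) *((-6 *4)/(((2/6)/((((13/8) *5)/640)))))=-12467/2176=-5.73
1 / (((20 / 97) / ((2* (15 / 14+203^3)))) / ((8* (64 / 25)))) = 1454112169088 / 875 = 1661842478.96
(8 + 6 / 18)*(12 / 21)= 4.76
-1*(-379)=379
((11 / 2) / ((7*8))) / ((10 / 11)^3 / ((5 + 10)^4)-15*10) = -5929605 / 9056123104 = -0.00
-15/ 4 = -3.75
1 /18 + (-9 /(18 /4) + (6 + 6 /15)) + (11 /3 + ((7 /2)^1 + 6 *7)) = 2413 /45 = 53.62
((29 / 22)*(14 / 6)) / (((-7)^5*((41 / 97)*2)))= -2813 / 12994212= -0.00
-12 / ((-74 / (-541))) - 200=-10646 / 37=-287.73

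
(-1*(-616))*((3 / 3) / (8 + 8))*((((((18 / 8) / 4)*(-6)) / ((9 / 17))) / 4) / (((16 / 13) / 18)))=-459459 / 512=-897.38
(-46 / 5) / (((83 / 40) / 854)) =-314272 / 83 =-3786.41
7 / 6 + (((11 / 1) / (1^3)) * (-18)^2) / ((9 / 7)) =16639 / 6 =2773.17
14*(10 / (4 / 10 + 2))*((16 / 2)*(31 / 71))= 43400 / 213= 203.76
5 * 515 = 2575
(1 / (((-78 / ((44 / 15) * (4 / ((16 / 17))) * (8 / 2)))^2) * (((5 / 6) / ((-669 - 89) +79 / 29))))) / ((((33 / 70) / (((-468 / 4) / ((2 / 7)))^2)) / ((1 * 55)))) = -1050850481604 / 145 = -7247244700.72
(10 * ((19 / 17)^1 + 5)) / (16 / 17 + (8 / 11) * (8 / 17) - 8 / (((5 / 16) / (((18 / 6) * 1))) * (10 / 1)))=-17875 / 1869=-9.56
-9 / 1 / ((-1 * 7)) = 9 / 7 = 1.29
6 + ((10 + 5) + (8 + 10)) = 39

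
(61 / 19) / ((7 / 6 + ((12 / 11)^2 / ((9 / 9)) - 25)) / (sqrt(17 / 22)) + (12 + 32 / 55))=-48664275 * sqrt(374) / 5749357307 - 459688680 / 5749357307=-0.24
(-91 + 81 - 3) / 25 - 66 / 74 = -1306 / 925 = -1.41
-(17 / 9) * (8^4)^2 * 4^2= -4563402752 / 9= -507044750.22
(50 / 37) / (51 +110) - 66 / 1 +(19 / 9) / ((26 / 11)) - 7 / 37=-91006913 / 1393938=-65.29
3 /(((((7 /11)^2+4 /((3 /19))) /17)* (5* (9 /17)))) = 34969 /46715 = 0.75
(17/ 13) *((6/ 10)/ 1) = 0.78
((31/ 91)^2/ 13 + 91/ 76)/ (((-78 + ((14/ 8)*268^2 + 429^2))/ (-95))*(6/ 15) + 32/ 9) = -444125655/ 478719111416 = -0.00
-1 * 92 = -92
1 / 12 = 0.08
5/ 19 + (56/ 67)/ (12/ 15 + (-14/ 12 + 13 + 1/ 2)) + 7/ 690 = 0.34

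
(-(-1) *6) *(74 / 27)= 148 / 9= 16.44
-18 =-18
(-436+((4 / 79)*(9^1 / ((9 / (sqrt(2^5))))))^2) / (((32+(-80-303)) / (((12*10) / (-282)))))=-54411280 / 102957777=-0.53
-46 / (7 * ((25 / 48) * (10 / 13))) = -14352 / 875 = -16.40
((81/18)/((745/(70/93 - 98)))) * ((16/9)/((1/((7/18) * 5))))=-253232/124713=-2.03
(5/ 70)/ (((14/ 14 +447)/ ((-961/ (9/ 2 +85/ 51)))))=-2883/ 116032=-0.02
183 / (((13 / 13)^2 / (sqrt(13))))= 183 * sqrt(13)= 659.82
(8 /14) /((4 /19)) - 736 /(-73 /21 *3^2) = 40225 /1533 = 26.24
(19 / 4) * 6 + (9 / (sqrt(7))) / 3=3 * sqrt(7) / 7 + 57 / 2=29.63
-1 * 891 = -891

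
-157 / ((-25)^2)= -157 / 625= -0.25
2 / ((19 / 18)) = 36 / 19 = 1.89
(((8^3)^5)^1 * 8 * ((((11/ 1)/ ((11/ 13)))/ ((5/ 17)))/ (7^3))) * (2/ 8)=15551492463263744/ 1715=9067925634556.12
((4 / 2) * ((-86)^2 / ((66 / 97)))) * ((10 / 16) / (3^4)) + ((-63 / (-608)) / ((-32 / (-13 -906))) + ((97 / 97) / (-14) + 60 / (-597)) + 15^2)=395.55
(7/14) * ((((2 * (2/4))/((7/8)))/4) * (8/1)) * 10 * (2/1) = 160/7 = 22.86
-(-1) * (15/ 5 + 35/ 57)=206/ 57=3.61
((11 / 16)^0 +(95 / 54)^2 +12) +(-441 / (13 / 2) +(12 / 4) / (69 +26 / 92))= -6246971117 / 120812796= -51.71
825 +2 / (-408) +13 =170951 / 204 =838.00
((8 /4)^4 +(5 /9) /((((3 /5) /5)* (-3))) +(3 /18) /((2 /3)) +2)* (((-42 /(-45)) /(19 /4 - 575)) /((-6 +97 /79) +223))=-2993389 /23889597300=-0.00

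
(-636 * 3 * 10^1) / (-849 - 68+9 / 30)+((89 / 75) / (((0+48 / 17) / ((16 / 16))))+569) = 19478432471 / 33001200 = 590.23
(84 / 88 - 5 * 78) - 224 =-13487 / 22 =-613.05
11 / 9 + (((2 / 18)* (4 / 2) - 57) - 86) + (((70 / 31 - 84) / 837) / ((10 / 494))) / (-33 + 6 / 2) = -275157701 / 1946025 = -141.39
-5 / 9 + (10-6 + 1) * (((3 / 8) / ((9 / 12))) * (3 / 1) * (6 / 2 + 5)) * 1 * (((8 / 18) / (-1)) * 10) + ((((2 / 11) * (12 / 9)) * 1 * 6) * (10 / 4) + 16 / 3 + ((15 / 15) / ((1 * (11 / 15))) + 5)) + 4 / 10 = -11317 / 45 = -251.49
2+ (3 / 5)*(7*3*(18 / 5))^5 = 23151559706354 / 15625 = 1481699821.21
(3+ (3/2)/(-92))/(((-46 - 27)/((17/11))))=-9333/147752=-0.06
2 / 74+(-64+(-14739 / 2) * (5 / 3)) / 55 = -913531 / 4070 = -224.45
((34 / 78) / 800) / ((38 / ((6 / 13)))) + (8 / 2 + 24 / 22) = 143852987 / 28256800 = 5.09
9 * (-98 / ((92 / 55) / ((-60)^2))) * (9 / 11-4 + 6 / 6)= 95256000 / 23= 4141565.22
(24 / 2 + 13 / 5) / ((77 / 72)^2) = 378432 / 29645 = 12.77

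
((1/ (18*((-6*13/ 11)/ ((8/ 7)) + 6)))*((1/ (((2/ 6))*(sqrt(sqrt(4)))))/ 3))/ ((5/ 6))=-22*sqrt(2)/ 135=-0.23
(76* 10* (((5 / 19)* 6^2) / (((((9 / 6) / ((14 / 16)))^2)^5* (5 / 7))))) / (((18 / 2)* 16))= 9886633715 / 30958682112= 0.32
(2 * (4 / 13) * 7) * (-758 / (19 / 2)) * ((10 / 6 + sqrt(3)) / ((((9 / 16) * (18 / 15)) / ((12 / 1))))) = -13583360 * sqrt(3) / 2223 - 67916800 / 6669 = -20767.43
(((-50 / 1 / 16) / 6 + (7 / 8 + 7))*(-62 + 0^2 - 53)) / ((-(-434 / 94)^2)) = 89674355 / 2260272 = 39.67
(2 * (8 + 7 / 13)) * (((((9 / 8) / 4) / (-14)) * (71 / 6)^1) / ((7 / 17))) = -401931 / 40768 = -9.86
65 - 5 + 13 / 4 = 253 / 4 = 63.25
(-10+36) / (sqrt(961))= 26 / 31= 0.84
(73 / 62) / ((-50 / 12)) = -0.28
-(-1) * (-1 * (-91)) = 91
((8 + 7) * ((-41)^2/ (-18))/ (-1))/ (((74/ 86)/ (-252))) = -15179430/ 37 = -410254.86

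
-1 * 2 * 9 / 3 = -6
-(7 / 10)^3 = -343 / 1000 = -0.34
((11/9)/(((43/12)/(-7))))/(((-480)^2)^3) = -77/394436542464000000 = -0.00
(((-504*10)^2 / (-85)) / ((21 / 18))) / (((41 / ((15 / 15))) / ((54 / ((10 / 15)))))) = -506053.60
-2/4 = -1/2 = -0.50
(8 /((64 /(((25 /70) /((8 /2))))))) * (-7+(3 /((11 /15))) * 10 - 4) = 235 /704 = 0.33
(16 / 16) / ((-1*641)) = -1 / 641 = -0.00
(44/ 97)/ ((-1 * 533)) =-44/ 51701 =-0.00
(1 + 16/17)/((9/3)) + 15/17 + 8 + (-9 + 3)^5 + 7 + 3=-131860/17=-7756.47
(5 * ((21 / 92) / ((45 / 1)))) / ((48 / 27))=21 / 1472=0.01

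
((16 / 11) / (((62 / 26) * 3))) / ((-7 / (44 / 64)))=-13 / 651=-0.02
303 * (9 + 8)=5151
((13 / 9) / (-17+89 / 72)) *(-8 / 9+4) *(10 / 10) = -2912 / 10215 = -0.29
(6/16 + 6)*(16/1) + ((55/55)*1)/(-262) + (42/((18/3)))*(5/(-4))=48861/524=93.25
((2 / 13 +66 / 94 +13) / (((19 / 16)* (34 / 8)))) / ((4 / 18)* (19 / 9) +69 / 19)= 2581632 / 3856021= 0.67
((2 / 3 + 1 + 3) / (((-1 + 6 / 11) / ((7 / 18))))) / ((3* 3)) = -539 / 1215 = -0.44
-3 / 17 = -0.18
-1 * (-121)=121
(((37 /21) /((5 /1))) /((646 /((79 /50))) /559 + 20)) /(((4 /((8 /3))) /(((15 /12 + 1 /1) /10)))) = 1633957 /640864000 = 0.00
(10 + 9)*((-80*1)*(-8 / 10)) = 1216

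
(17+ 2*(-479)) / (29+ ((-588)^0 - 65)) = 941 / 35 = 26.89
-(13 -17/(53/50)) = 161/53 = 3.04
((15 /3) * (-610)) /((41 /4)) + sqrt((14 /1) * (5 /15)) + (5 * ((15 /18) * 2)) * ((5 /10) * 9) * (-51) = -181225 /82 + sqrt(42) /3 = -2207.90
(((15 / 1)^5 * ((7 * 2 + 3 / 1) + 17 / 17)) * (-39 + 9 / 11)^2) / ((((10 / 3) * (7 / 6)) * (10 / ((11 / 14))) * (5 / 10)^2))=17714700000 / 11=1610427272.73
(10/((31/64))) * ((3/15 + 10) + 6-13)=2048/31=66.06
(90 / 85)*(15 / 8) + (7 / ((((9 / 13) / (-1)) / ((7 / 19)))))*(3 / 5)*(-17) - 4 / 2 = 736087 / 19380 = 37.98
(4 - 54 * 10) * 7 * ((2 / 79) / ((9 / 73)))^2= -158.21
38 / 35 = 1.09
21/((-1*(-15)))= 7/5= 1.40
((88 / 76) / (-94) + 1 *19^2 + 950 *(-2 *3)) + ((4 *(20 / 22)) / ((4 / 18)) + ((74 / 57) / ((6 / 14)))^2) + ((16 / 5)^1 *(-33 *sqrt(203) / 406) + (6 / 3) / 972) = -481961418767 / 90705582 -264 *sqrt(203) / 1015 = -5317.18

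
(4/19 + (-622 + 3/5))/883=-0.70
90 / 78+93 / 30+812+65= 114563 / 130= 881.25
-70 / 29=-2.41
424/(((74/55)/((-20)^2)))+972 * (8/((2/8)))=5814848/37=157158.05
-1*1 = -1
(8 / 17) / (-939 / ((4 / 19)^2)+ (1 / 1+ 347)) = -128 / 5667987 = -0.00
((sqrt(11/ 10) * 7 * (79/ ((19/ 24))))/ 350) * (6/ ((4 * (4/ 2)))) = 711 * sqrt(110)/ 4750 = 1.57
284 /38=142 /19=7.47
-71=-71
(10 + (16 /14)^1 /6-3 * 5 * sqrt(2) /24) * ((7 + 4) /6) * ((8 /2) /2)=2354 /63-55 * sqrt(2) /24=34.12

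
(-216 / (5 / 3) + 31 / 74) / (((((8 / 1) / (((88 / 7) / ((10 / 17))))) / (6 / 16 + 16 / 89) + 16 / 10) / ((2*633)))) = -148988172091 / 2072296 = -71895.22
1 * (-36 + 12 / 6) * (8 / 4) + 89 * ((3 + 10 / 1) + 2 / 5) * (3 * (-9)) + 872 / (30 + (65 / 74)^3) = -400783771401 / 12431345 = -32239.78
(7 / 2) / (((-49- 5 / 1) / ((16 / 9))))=-28 / 243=-0.12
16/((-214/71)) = -568/107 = -5.31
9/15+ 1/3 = 14/15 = 0.93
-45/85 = -9/17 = -0.53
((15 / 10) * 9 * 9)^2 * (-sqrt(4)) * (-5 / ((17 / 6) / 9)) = 7971615 / 17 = 468918.53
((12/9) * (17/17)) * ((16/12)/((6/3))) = 8/9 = 0.89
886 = 886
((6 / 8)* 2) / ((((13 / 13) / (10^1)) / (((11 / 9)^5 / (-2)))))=-805255 / 39366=-20.46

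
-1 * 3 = -3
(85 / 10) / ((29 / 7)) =119 / 58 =2.05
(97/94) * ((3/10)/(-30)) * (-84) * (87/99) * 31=610421/25850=23.61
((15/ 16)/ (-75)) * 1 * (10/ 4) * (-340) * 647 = 54995/ 8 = 6874.38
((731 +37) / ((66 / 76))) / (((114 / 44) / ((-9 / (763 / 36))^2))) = 35831808 / 582169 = 61.55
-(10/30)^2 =-1/9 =-0.11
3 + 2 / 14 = 22 / 7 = 3.14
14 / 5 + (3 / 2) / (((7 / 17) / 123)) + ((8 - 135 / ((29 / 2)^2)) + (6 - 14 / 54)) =737475797 / 1589490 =463.97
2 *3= 6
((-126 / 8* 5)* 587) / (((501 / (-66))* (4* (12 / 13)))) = 8813805 / 5344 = 1649.29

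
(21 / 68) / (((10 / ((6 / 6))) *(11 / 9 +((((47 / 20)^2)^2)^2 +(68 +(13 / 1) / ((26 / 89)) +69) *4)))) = 120960000000 / 6491510859249433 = 0.00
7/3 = 2.33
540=540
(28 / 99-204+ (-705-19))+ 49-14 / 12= -174217 / 198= -879.88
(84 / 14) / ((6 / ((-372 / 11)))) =-372 / 11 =-33.82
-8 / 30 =-4 / 15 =-0.27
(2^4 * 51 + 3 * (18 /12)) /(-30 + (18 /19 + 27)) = -10393 /26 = -399.73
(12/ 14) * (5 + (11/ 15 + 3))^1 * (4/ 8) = 131/ 35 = 3.74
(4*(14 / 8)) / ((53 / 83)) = 581 / 53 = 10.96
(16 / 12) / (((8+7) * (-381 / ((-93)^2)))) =-3844 / 1905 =-2.02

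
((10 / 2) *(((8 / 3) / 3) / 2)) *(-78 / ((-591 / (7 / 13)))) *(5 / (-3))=-1400 / 5319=-0.26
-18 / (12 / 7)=-21 / 2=-10.50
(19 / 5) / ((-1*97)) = -19 / 485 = -0.04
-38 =-38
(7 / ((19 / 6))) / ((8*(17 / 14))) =147 / 646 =0.23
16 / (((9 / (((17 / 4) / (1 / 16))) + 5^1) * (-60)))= -272 / 5235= -0.05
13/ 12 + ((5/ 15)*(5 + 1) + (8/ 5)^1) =281/ 60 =4.68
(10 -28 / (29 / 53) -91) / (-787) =3833 / 22823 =0.17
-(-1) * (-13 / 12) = -13 / 12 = -1.08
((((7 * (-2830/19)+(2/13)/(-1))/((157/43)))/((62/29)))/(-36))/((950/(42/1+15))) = 6691402/30053725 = 0.22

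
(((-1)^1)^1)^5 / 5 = -1 / 5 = -0.20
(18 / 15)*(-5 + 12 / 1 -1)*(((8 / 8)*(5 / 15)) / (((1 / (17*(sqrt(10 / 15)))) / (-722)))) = -49096*sqrt(6) / 5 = -24052.03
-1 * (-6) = 6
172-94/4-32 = 233/2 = 116.50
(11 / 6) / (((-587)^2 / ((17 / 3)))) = 187 / 6202242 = 0.00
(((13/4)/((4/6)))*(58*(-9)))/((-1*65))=783/20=39.15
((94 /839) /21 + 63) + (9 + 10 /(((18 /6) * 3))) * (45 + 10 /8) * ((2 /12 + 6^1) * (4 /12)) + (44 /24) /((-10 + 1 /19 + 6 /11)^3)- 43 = 1049405597673513077 /1069446113883000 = 981.26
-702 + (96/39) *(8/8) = -9094/13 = -699.54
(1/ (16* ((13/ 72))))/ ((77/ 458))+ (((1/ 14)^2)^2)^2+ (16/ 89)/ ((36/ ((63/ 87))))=3370354551275057/ 1634065956466944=2.06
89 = 89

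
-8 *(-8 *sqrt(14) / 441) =64 *sqrt(14) / 441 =0.54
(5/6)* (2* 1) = 5/3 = 1.67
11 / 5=2.20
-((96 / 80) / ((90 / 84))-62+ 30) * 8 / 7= 6176 / 175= 35.29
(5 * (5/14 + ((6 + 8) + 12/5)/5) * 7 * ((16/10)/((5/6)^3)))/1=351.96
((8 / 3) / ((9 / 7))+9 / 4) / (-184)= -467 / 19872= -0.02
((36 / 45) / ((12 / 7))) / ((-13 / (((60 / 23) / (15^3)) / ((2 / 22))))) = -308 / 1009125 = -0.00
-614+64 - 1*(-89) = -461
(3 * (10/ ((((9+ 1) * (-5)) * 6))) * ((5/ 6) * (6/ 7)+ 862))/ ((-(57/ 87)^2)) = 5078799/ 25270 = 200.98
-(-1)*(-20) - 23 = -43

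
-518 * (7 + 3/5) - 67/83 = -1634107/415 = -3937.61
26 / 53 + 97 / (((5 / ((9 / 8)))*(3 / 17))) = 263231 / 2120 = 124.17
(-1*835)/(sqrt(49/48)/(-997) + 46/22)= -10079489822160/25239870599- 2820493060*sqrt(3)/25239870599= -399.54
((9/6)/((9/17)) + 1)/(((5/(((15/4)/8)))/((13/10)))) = 299/640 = 0.47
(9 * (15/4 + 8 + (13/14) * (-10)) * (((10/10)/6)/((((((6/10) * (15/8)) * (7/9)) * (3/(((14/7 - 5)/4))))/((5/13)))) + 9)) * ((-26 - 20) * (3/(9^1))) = -1945662/637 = -3054.41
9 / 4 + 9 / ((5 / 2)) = 117 / 20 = 5.85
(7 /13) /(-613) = -7 /7969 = -0.00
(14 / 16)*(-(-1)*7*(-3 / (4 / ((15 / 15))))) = -147 / 32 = -4.59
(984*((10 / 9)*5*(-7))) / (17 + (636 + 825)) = -57400 / 2217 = -25.89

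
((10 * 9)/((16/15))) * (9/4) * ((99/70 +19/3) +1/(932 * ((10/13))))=614237985/417536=1471.10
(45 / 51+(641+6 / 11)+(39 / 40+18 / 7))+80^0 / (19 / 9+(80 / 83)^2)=6378617236961 / 9869388760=646.30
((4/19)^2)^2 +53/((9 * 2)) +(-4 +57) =55.95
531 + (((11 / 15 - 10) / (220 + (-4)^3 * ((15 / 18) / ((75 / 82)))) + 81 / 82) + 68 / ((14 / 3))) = 1141211871 / 2088212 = 546.50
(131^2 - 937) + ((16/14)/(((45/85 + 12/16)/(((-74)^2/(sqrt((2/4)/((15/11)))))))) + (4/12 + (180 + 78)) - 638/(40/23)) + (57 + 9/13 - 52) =2978944 * sqrt(330)/6699 + 12574517/780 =24199.28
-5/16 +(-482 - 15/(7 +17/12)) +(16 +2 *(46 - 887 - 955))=-6561113/1616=-4060.09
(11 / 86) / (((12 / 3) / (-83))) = -913 / 344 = -2.65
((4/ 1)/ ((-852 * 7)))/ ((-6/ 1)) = 1/ 8946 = 0.00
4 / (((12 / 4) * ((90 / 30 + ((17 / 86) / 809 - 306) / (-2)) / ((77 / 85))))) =42857584 / 5535303105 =0.01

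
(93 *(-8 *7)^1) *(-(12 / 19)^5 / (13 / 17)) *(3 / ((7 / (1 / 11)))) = 9441681408 / 354082157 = 26.67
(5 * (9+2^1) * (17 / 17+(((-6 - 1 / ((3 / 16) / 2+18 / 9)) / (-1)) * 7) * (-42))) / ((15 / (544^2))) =-415144643584 / 201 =-2065396236.74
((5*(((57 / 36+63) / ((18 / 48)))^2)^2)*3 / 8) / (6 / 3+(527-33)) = 58185546875 / 17496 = 3325648.54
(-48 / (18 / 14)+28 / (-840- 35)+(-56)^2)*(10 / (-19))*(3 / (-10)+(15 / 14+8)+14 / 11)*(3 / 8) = -1123351899 / 182875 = -6142.73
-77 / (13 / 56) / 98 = -44 / 13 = -3.38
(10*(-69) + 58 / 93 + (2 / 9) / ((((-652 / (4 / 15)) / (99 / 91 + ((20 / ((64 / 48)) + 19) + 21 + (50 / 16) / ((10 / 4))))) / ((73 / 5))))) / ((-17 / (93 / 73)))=47553912697 / 920387650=51.67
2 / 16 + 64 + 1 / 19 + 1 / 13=64.25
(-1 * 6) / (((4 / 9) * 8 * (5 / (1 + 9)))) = -27 / 8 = -3.38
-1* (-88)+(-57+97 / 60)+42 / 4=2587 / 60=43.12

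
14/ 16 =7/ 8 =0.88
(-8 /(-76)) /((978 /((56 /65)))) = 56 /603915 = 0.00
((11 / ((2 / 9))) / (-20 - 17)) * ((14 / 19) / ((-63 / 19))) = 11 / 37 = 0.30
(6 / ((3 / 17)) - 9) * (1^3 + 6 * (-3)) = -425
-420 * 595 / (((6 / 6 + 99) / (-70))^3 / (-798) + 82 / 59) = -1008916646850 / 5625887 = -179334.68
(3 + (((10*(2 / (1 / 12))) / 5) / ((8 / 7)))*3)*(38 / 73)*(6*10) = 294120 / 73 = 4029.04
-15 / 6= -5 / 2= -2.50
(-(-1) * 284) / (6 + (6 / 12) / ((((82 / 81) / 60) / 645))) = 11644 / 783921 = 0.01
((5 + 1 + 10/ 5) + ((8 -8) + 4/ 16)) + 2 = 41/ 4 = 10.25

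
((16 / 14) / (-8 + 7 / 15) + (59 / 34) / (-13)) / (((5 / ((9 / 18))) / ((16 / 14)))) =-199418 / 6118385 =-0.03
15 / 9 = 1.67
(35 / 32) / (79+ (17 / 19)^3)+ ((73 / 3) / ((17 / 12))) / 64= 0.28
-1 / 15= -0.07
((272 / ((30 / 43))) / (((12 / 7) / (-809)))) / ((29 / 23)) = -190424038 / 1305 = -145918.80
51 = 51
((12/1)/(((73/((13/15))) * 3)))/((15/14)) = 728/16425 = 0.04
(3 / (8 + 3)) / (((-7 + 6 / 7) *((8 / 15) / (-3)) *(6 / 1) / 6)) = 945 / 3784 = 0.25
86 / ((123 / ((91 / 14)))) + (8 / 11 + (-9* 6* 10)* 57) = -41638207 / 1353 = -30774.73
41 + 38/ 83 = 3441/ 83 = 41.46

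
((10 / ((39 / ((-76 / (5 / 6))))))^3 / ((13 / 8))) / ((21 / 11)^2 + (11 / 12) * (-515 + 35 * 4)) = 108781764608 / 4701454771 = 23.14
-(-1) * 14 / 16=7 / 8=0.88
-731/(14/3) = -2193/14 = -156.64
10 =10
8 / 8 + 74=75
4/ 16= 1/ 4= 0.25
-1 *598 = -598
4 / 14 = 2 / 7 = 0.29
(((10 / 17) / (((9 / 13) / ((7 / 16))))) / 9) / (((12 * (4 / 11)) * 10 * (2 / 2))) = 1001 / 1057536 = 0.00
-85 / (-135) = 17 / 27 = 0.63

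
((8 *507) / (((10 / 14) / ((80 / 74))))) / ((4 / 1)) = 56784 / 37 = 1534.70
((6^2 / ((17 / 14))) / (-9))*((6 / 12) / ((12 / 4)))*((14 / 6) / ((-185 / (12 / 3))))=784 / 28305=0.03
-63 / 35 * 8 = -72 / 5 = -14.40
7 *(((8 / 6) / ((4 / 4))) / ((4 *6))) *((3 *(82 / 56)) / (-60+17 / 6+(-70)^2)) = 41 / 116228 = 0.00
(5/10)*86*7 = 301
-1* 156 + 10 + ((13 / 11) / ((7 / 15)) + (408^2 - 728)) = 12750625 / 77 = 165592.53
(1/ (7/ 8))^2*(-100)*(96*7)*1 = -87771.43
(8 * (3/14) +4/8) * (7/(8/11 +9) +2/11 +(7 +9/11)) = 28923/1498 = 19.31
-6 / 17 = -0.35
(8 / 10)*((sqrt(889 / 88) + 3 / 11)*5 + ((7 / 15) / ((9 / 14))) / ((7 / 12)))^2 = 2582*sqrt(19558) / 5445 + 508395323 / 2450250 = 273.80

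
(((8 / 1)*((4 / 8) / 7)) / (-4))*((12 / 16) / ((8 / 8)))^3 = -27 / 448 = -0.06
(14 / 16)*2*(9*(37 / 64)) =9.11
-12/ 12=-1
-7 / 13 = -0.54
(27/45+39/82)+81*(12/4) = 100071/410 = 244.08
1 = 1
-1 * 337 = -337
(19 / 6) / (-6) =-19 / 36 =-0.53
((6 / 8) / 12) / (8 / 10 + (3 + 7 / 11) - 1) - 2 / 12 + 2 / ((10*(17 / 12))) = -1877 / 257040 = -0.01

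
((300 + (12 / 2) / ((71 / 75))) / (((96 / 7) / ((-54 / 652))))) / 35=-19575 / 370336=-0.05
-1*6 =-6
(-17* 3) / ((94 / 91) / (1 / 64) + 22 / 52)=-9282 / 12109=-0.77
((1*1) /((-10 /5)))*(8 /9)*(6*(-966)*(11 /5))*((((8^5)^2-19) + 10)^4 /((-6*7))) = -538071474653481567670945942028020333000 /3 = -179357158217827189223648600000000000000.00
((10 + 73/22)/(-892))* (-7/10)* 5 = 2051/39248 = 0.05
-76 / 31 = -2.45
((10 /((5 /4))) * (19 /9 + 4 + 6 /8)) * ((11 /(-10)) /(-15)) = 4.03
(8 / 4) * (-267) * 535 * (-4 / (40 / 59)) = 1685571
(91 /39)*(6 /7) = 2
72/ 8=9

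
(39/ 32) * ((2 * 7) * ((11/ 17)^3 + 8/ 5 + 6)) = 52784277/ 393040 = 134.30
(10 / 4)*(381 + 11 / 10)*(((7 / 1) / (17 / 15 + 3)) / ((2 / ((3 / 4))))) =1203615 / 1984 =606.66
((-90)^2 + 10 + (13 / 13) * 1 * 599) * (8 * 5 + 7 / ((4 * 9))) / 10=4200641 / 120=35005.34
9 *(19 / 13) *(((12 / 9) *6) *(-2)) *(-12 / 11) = 32832 / 143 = 229.59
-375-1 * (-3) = -372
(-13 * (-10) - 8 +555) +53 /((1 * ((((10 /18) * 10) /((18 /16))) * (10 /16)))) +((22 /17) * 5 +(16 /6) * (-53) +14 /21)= 7139693 /12750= 559.98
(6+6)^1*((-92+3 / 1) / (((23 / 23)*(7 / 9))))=-9612 / 7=-1373.14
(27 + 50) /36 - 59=-2047 /36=-56.86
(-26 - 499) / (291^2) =-175 / 28227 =-0.01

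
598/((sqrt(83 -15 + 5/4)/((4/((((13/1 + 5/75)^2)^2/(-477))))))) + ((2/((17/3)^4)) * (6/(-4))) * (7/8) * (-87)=-4.48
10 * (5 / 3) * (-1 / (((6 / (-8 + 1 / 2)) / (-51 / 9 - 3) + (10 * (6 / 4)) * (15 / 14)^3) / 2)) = -17836000 / 9921267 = -1.80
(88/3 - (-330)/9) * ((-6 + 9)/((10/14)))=1386/5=277.20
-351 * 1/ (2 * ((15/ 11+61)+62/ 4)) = -1287/ 571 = -2.25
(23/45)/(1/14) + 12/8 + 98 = 9599/90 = 106.66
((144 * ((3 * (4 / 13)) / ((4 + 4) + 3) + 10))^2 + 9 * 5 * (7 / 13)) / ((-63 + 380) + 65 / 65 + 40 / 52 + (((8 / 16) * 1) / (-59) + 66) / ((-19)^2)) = 612249515607534 / 92611603513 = 6610.94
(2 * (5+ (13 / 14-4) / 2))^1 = 97 / 14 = 6.93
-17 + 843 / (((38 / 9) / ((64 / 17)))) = 237293 / 323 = 734.65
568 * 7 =3976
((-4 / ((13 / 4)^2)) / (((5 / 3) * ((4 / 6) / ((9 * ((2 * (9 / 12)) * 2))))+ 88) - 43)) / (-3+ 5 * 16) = -15552 / 142427285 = -0.00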